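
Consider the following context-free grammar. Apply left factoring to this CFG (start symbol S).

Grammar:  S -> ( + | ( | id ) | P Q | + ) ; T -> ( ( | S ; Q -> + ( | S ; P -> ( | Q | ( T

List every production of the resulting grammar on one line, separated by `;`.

S -> id ) | P Q | + ) | ( S'; T -> ( ( | S; Q -> + ( | S; P -> Q | ( P'; S' -> + | ε; P' -> ε | T

S has alternatives sharing prefix '(': factor to S → ( S' with S' → + | ε.
P has alternatives sharing prefix '(': factor to P → ( P' with P' → ε | T.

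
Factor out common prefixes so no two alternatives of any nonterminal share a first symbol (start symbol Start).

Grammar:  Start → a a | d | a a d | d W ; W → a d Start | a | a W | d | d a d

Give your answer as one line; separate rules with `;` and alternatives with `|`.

Start has alternatives sharing prefix 'a a': factor to Start → a a Start1 with Start1 → ε | d.
Start has alternatives sharing prefix 'd': factor to Start → d Start2 with Start2 → ε | W.
W has alternatives sharing prefix 'a': factor to W → a W1 with W1 → d Start | ε | W.
W has alternatives sharing prefix 'd': factor to W → d W2 with W2 → ε | a d.

Start → a a Start1 | d Start2; W → a W1 | d W2; Start1 → ε | d; Start2 → ε | W; W1 → d Start | ε | W; W2 → ε | a d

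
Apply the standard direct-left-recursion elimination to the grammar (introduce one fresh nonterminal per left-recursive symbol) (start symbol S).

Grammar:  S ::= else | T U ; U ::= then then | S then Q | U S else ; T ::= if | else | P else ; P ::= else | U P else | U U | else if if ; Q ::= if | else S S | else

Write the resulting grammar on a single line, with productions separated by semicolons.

S ::= else | T U; U ::= then then U' | S then Q U'; T ::= if | else | P else; P ::= else | U P else | U U | else if if; Q ::= if | else S S | else; U' ::= S else U' | ε

Directly left-recursive nonterminal: U.
For U: α = {S else}, β = {then then, S then Q}. Rewrite as U → β U' and U' → α U' | ε.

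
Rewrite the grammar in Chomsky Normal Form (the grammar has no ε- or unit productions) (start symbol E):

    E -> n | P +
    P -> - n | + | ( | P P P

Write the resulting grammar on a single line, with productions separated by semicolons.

E -> n | P X1; P -> X2 X3 | + | ( | P Y1; X1 -> +; X2 -> -; X3 -> n; Y1 -> P P

Introduce a nonterminal for each terminal appearing in a rule of length ≥ 2: X1 → +, X2 → -, X3 → n.
Binarize each right-hand side of length ≥ 3 by chaining fresh nonterminals (Y1, Y2, …): affected rules were P → P P P.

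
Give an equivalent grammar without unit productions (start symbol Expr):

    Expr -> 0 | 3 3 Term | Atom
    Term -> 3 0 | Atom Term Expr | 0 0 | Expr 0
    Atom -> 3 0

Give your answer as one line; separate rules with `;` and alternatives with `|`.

Expr -> 3 0 | 0 | 3 3 Term; Term -> 3 0 | Atom Term Expr | 0 0 | Expr 0; Atom -> 3 0

Unit pairs: Expr ⇒* {Atom}.
For every A with A ⇒* B via unit rules, add B's non-unit alternatives to A; then delete every rule of the form X → Y.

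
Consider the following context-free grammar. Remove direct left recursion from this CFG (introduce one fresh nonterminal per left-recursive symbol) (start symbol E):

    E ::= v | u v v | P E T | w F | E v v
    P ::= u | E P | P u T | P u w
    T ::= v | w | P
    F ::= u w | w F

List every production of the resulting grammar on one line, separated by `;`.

E ::= v E' | u v v E' | P E T E' | w F E'; P ::= u P' | E P P'; T ::= v | w | P; F ::= u w | w F; E' ::= v v E' | ε; P' ::= u T P' | u w P' | ε

Directly left-recursive nonterminals: E, P.
For E: α = {v v}, β = {v, u v v, P E T, w F}. Rewrite as E → β E' and E' → α E' | ε.
For P: α = {u T, u w}, β = {u, E P}. Rewrite as P → β P' and P' → α P' | ε.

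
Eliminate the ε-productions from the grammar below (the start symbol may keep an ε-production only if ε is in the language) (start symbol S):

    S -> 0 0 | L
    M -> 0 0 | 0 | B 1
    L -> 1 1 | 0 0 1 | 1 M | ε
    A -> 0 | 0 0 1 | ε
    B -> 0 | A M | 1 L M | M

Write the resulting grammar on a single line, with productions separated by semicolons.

Nullable set = {A, L, S}.
ε ∈ L(G) since S is nullable, so keep S → ε.
Add the nullable-subset variants: B → A M gives A M | M. B → 1 L M gives 1 L M | 1 M.

S -> 0 0 | L | ε; M -> 0 0 | 0 | B 1; L -> 1 1 | 0 0 1 | 1 M; A -> 0 | 0 0 1; B -> 0 | A M | M | 1 L M | 1 M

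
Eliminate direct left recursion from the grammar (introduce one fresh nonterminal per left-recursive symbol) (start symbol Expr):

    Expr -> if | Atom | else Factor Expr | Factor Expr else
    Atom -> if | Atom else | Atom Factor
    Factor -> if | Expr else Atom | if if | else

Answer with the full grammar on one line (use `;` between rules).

Left recursion appears on Atom.
For Atom: α = {else, Factor}, β = {if}. Rewrite as Atom → β Atom1 and Atom1 → α Atom1 | ε.

Expr -> if | Atom | else Factor Expr | Factor Expr else; Atom -> if Atom1; Factor -> if | Expr else Atom | if if | else; Atom1 -> else Atom1 | Factor Atom1 | epsilon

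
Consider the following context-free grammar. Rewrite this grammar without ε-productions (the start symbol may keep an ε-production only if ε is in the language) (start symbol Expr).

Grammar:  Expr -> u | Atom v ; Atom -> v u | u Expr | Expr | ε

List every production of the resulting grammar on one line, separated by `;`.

Expr -> u | Atom v | v; Atom -> v u | u Expr | Expr

Nullable nonterminals: {Atom}.
ε ∉ L(G), so no ε-production is kept.
Expand every rule over subsets of its nullable positions: Expr → Atom v gives Atom v | v.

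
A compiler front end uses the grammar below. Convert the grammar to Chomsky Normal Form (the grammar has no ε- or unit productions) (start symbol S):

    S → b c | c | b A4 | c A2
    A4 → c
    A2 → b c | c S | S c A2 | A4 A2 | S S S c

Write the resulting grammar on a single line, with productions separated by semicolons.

Introduce a nonterminal for each terminal appearing in a rule of length ≥ 2: X1 → b, X2 → c.
Binarize each right-hand side of length ≥ 3 by chaining fresh nonterminals (Y1, Y2, …): affected rules were A2 → S X2 A2; A2 → S S S X2.

S → X1 X2 | c | X1 A4 | X2 A2; A4 → c; A2 → X1 X2 | X2 S | S Y1 | A4 A2 | S Y2; X1 → b; X2 → c; Y1 → X2 A2; Y2 → S Y3; Y3 → S X2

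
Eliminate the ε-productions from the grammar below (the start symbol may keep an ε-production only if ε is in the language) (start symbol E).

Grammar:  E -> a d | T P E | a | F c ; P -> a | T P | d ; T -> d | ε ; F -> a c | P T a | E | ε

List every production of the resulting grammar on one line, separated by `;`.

E -> a d | T P E | P E | a | F c | c; P -> a | T P | d; T -> d; F -> a c | P T a | P a | E

The nullable symbols are {F, T}.
ε ∉ L(G), so no ε-production is kept.
For each production, add variants omitting each subset of nullable occurrences: E → T P E gives T P E | P E. E → F c gives F c | c. F → P T a gives P T a | P a.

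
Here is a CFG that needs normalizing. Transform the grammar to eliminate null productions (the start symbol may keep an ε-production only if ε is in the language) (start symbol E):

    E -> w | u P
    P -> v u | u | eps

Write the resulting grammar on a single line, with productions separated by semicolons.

E -> w | u P | u; P -> v u | u

Nullable set = {P}.
ε ∉ L(G), so no ε-production is kept.
Add the nullable-subset variants: E → u P gives u P | u.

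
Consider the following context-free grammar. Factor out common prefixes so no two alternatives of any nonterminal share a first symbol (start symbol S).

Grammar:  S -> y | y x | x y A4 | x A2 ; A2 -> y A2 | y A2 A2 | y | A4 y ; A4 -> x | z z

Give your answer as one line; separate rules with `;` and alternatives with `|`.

S -> y S' | x S''; A2 -> A4 y | y A2'; A4 -> x | z z; S' -> ε | x; S'' -> y A4 | A2; A2' -> ε | A2 A2''; A2'' -> ε | A2

S has alternatives sharing prefix 'y': factor to S → y S' with S' → ε | x.
S has alternatives sharing prefix 'x': factor to S → x S'' with S'' → y A4 | A2.
A2 has alternatives sharing prefix 'y': factor to A2 → y A2' with A2' → A2 | A2 A2 | ε.
A2' has alternatives sharing prefix 'A2': factor to A2' → A2 A2'' with A2'' → ε | A2.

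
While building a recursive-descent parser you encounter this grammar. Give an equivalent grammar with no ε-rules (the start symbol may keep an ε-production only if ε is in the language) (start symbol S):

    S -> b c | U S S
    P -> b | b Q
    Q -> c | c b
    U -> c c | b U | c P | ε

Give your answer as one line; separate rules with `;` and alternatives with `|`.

Nullable nonterminals: {U}.
ε ∉ L(G), so no ε-production is kept.
For each production, add variants omitting each subset of nullable occurrences: S → U S S gives U S S | S S. U → b U gives b U | b.

S -> b c | U S S | S S; P -> b | b Q; Q -> c | c b; U -> c c | b U | b | c P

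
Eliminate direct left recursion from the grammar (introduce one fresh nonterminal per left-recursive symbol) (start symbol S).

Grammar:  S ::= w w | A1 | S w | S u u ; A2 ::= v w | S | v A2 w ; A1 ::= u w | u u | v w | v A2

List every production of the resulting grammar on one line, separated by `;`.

S ::= w w S' | A1 S'; A2 ::= v w | S | v A2 w; A1 ::= u w | u u | v w | v A2; S' ::= w S' | u u S' | ε

S is directly left-recursive.
For S: α = {w, u u}, β = {w w, A1}. Rewrite as S → β S' and S' → α S' | ε.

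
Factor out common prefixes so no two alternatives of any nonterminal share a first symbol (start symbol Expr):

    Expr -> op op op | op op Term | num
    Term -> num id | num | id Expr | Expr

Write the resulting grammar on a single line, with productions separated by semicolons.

Expr has alternatives sharing prefix 'op op': factor to Expr → op op Expr1 with Expr1 → op | Term.
Term has alternatives sharing prefix 'num': factor to Term → num Term1 with Term1 → id | ε.

Expr -> num | op op Expr1; Term -> id Expr | Expr | num Term1; Expr1 -> op | Term; Term1 -> id | ε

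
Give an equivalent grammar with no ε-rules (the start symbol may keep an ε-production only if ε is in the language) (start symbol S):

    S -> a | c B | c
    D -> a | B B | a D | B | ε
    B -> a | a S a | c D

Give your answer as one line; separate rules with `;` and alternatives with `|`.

Nullable set = {D}.
ε ∉ L(G), so no ε-production is kept.
For each production, add variants omitting each subset of nullable occurrences: B → c D gives c D | c.

S -> a | c B | c; D -> a | B B | a D | B; B -> a | a S a | c D | c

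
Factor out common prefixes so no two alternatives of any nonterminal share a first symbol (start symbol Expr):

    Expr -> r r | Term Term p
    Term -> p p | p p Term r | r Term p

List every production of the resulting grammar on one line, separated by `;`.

Expr -> r r | Term Term p; Term -> r Term p | p p Term1; Term1 -> ε | Term r

Term has alternatives sharing prefix 'p p': factor to Term → p p Term1 with Term1 → ε | Term r.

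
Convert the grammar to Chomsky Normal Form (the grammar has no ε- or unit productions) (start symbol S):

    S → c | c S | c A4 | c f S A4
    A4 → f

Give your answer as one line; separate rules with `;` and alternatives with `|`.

Introduce a nonterminal for each terminal appearing in a rule of length ≥ 2: X1 → c, X2 → f.
Binarize each right-hand side of length ≥ 3 by chaining fresh nonterminals (Y1, Y2, …): affected rules were S → X1 X2 S A4.

S → c | X1 S | X1 A4 | X1 Y1; A4 → f; X1 → c; X2 → f; Y1 → X2 Y2; Y2 → S A4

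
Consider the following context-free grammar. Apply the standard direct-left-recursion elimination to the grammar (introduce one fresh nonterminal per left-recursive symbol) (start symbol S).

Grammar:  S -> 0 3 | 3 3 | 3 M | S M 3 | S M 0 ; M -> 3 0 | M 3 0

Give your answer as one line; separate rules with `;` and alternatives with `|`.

S -> 0 3 S' | 3 3 S' | 3 M S'; M -> 3 0 M'; S' -> M 3 S' | M 0 S' | ε; M' -> 3 0 M' | ε

S, M are directly left-recursive.
For S: α = {M 3, M 0}, β = {0 3, 3 3, 3 M}. Rewrite as S → β S' and S' → α S' | ε.
For M: α = {3 0}, β = {3 0}. Rewrite as M → β M' and M' → α M' | ε.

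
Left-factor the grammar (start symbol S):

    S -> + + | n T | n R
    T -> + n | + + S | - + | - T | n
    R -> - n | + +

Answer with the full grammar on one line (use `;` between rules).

S -> + + | n S'; T -> n | + T' | - T''; R -> - n | + +; S' -> T | R; T' -> n | + S; T'' -> + | T

S has alternatives sharing prefix 'n': factor to S → n S' with S' → T | R.
T has alternatives sharing prefix '+': factor to T → + T' with T' → n | + S.
T has alternatives sharing prefix '-': factor to T → - T'' with T'' → + | T.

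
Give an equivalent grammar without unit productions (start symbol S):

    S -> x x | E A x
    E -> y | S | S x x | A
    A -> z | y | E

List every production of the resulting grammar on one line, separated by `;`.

S -> x x | E A x; E -> y | S x x | x x | E A x | z; A -> y | S x x | x x | E A x | z

Unit pairs: A ⇒* {E, S}; E ⇒* {A, S}.
For every A with A ⇒* B via unit rules, add B's non-unit alternatives to A; then delete every rule of the form X → Y.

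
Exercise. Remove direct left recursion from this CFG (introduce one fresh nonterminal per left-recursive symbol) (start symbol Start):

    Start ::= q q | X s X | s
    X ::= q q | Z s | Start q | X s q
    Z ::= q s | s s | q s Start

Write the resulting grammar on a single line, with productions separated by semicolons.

Left recursion appears on X.
For X: α = {s q}, β = {q q, Z s, Start q}. Rewrite as X → β X1 and X1 → α X1 | ε.

Start ::= q q | X s X | s; X ::= q q X1 | Z s X1 | Start q X1; Z ::= q s | s s | q s Start; X1 ::= s q X1 | eps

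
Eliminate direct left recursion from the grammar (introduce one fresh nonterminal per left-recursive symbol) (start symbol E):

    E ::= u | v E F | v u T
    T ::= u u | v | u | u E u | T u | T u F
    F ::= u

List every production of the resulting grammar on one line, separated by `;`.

T is directly left-recursive.
For T: α = {u, u F}, β = {u u, v, u, u E u}. Rewrite as T → β T' and T' → α T' | ε.

E ::= u | v E F | v u T; T ::= u u T' | v T' | u T' | u E u T'; F ::= u; T' ::= u T' | u F T' | eps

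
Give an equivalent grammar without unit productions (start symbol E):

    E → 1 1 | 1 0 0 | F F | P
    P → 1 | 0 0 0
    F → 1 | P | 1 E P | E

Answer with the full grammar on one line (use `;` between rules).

Unit pairs: E ⇒* {P}; F ⇒* {E, P}.
For each unit pair (A, B), copy every non-unit production of B to A, then drop all unit productions.

E → 1 1 | 1 0 0 | F F | 1 | 0 0 0; P → 1 | 0 0 0; F → 1 1 | 1 0 0 | F F | 1 | 1 E P | 0 0 0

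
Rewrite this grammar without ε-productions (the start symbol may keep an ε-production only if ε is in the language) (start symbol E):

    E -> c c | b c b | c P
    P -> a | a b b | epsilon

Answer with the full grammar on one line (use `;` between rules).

Nullable set = {P}.
ε ∉ L(G), so no ε-production is kept.
For each production, add variants omitting each subset of nullable occurrences: E → c P gives c P | c.

E -> c c | b c b | c P | c; P -> a | a b b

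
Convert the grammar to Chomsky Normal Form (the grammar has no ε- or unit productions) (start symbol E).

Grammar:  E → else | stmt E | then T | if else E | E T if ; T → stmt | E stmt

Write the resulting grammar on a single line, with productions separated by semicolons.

E → else | X1 E | X2 T | X3 Y1 | E Y2; T → stmt | E X1; X1 → stmt; X2 → then; X3 → if; X4 → else; Y1 → X4 E; Y2 → T X3

Introduce a nonterminal for each terminal appearing in a rule of length ≥ 2: X1 → stmt, X2 → then, X3 → if, X4 → else.
Binarize each right-hand side of length ≥ 3 by chaining fresh nonterminals (Y1, Y2, …): affected rules were E → X3 X4 E; E → E T X3.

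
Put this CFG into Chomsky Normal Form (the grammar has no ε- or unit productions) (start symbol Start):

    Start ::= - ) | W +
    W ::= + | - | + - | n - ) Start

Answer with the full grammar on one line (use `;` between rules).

Start ::= X1 X2 | W X3; W ::= + | - | X3 X1 | X4 Y1; X1 ::= -; X2 ::= ); X3 ::= +; X4 ::= n; Y1 ::= X1 Y2; Y2 ::= X2 Start

Introduce a nonterminal for each terminal appearing in a rule of length ≥ 2: X1 → -, X2 → ), X3 → +, X4 → n.
Binarize each right-hand side of length ≥ 3 by chaining fresh nonterminals (Y1, Y2, …): affected rules were W → X4 X1 X2 Start.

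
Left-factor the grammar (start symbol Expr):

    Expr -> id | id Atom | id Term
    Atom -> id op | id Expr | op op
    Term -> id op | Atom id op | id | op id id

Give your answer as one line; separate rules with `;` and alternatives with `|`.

Expr has alternatives sharing prefix 'id': factor to Expr → id Expr1 with Expr1 → ε | Atom | Term.
Atom has alternatives sharing prefix 'id': factor to Atom → id Atom1 with Atom1 → op | Expr.
Term has alternatives sharing prefix 'id': factor to Term → id Term1 with Term1 → op | ε.

Expr -> id Expr1; Atom -> op op | id Atom1; Term -> Atom id op | op id id | id Term1; Expr1 -> epsilon | Atom | Term; Atom1 -> op | Expr; Term1 -> op | epsilon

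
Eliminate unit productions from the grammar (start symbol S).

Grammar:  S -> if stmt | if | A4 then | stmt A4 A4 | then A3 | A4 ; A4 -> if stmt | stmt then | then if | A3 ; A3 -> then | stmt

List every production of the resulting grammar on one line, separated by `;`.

S -> if stmt | stmt then | then if | if | A4 then | stmt A4 A4 | then A3 | then | stmt; A4 -> if stmt | stmt then | then if | then | stmt; A3 -> then | stmt

Unit pairs: A4 ⇒* {A3}; S ⇒* {A3, A4}.
For every A with A ⇒* B via unit rules, add B's non-unit alternatives to A; then delete every rule of the form X → Y.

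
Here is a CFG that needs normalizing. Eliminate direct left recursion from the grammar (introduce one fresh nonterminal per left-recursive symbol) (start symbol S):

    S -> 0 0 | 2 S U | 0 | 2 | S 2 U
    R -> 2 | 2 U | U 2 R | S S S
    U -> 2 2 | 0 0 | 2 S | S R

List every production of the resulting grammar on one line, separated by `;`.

Directly left-recursive nonterminal: S.
For S: α = {2 U}, β = {0 0, 2 S U, 0, 2}. Rewrite as S → β S' and S' → α S' | ε.

S -> 0 0 S' | 2 S U S' | 0 S' | 2 S'; R -> 2 | 2 U | U 2 R | S S S; U -> 2 2 | 0 0 | 2 S | S R; S' -> 2 U S' | ε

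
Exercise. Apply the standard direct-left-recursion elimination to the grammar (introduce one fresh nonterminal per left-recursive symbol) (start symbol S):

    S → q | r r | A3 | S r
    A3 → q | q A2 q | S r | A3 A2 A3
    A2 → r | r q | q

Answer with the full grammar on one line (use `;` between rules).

S → q S' | r r S' | A3 S'; A3 → q A3' | q A2 q A3' | S r A3'; A2 → r | r q | q; S' → r S' | ε; A3' → A2 A3 A3' | ε

Directly left-recursive nonterminals: S, A3.
For S: α = {r}, β = {q, r r, A3}. Rewrite as S → β S' and S' → α S' | ε.
For A3: α = {A2 A3}, β = {q, q A2 q, S r}. Rewrite as A3 → β A3' and A3' → α A3' | ε.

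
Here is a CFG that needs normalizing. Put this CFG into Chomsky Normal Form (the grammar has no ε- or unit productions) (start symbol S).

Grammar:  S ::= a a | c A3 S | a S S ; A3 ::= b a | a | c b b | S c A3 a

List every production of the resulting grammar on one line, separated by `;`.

Introduce a nonterminal for each terminal appearing in a rule of length ≥ 2: X1 → a, X2 → c, X3 → b.
Binarize each right-hand side of length ≥ 3 by chaining fresh nonterminals (Y1, Y2, …): affected rules were S → X2 A3 S; S → X1 S S; A3 → X2 X3 X3; A3 → S X2 A3 X1.

S ::= X1 X1 | X2 Y1 | X1 Y2; A3 ::= X3 X1 | a | X2 Y3 | S Y4; X1 ::= a; X2 ::= c; X3 ::= b; Y1 ::= A3 S; Y2 ::= S S; Y3 ::= X3 X3; Y4 ::= X2 Y5; Y5 ::= A3 X1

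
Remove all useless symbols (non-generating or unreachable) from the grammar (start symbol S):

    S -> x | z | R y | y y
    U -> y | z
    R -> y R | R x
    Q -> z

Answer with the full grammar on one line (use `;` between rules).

Generating nonterminals: {Q, S, U}.
Reachable from S after that: {S}.
Removed useless symbols: {Q, R, U} and every production mentioning them.

S -> x | z | y y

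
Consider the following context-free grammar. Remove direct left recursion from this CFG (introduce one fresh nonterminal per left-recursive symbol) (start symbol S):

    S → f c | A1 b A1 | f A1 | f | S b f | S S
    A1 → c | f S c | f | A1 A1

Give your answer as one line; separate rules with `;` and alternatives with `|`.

S → f c S' | A1 b A1 S' | f A1 S' | f S'; A1 → c A1' | f S c A1' | f A1'; S' → b f S' | S S' | ε; A1' → A1 A1' | ε

S, A1 are directly left-recursive.
For S: α = {b f, S}, β = {f c, A1 b A1, f A1, f}. Rewrite as S → β S' and S' → α S' | ε.
For A1: α = {A1}, β = {c, f S c, f}. Rewrite as A1 → β A1' and A1' → α A1' | ε.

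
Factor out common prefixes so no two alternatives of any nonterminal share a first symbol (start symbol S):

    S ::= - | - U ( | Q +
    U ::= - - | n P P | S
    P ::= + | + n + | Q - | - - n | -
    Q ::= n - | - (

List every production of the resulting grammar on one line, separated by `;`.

S has alternatives sharing prefix '-': factor to S → - S' with S' → ε | U (.
P has alternatives sharing prefix '+': factor to P → + P' with P' → ε | n +.
P has alternatives sharing prefix '-': factor to P → - P'' with P'' → - n | ε.

S ::= Q + | - S'; U ::= - - | n P P | S; P ::= Q - | + P' | - P''; Q ::= n - | - (; S' ::= ε | U (; P' ::= ε | n +; P'' ::= - n | ε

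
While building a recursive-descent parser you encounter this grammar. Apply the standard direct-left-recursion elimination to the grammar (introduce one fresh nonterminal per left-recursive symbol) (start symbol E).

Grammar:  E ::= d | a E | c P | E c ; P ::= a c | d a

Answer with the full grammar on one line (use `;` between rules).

E ::= d E' | a E E' | c P E'; P ::= a c | d a; E' ::= c E' | ε

Left recursion appears on E.
For E: α = {c}, β = {d, a E, c P}. Rewrite as E → β E' and E' → α E' | ε.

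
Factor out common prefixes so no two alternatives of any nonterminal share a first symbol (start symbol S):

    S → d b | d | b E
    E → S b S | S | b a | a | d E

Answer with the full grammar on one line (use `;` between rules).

S has alternatives sharing prefix 'd': factor to S → d S' with S' → b | ε.
E has alternatives sharing prefix 'S': factor to E → S E' with E' → b S | ε.

S → b E | d S'; E → b a | a | d E | S E'; S' → b | ε; E' → b S | ε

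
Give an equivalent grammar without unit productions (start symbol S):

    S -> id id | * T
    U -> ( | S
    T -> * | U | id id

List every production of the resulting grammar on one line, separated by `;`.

Unit pairs: T ⇒* {S, U}; U ⇒* {S}.
Replace each nonterminal's rules with the union of the non-unit rules of every nonterminal it unit-derives.

S -> id id | * T; U -> ( | id id | * T; T -> ( | id id | * T | *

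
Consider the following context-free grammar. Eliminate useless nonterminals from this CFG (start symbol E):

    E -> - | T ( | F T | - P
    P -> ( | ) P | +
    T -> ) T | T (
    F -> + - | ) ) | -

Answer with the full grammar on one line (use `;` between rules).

E -> - | - P; P -> ( | ) P | +

Generating nonterminals: {E, F, P}.
Reachable from E after that: {E, P}.
Removed useless symbols: {F, T} and every production mentioning them.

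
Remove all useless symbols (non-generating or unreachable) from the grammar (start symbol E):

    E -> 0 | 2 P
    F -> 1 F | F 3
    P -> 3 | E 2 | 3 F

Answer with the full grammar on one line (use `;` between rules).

E -> 0 | 2 P; P -> 3 | E 2

Generating nonterminals: {E, P}.
Reachable from E after that: {E, P}.
Removed useless symbols: {F} and every production mentioning them.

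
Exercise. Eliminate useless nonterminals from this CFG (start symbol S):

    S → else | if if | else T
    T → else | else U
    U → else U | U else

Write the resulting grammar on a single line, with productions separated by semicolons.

S → else | if if | else T; T → else

Generating nonterminals: {S, T}.
Reachable from S after that: {S, T}.
Removed useless symbols: {U} and every production mentioning them.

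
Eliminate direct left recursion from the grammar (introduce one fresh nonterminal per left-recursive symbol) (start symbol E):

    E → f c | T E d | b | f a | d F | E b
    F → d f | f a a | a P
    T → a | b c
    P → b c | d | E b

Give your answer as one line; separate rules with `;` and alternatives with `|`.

E → f c E' | T E d E' | b E' | f a E' | d F E'; F → d f | f a a | a P; T → a | b c; P → b c | d | E b; E' → b E' | epsilon

E is directly left-recursive.
For E: α = {b}, β = {f c, T E d, b, f a, d F}. Rewrite as E → β E' and E' → α E' | ε.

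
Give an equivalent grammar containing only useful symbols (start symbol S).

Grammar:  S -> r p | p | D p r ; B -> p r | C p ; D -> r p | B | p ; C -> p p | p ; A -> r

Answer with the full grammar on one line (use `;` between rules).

Generating nonterminals: {A, B, C, D, S}.
Reachable from S after that: {B, C, D, S}.
Removed useless symbols: {A} and every production mentioning them.

S -> r p | p | D p r; B -> p r | C p; D -> r p | B | p; C -> p p | p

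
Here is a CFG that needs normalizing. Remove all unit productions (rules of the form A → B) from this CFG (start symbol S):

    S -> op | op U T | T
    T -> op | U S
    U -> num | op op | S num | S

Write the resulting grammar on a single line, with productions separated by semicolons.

Unit pairs: S ⇒* {T}; U ⇒* {S, T}.
Replace each nonterminal's rules with the union of the non-unit rules of every nonterminal it unit-derives.

S -> op | op U T | U S; T -> op | U S; U -> num | op op | S num | op | op U T | U S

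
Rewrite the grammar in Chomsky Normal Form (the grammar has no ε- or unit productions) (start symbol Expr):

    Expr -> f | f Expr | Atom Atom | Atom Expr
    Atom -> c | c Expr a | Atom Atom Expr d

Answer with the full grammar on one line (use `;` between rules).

Expr -> f | X1 Expr | Atom Atom | Atom Expr; Atom -> c | X2 Y1 | Atom Y2; X1 -> f; X2 -> c; X3 -> a; X4 -> d; Y1 -> Expr X3; Y2 -> Atom Y3; Y3 -> Expr X4

Introduce a nonterminal for each terminal appearing in a rule of length ≥ 2: X1 → f, X2 → c, X3 → a, X4 → d.
Binarize each right-hand side of length ≥ 3 by chaining fresh nonterminals (Y1, Y2, …): affected rules were Atom → X2 Expr X3; Atom → Atom Atom Expr X4.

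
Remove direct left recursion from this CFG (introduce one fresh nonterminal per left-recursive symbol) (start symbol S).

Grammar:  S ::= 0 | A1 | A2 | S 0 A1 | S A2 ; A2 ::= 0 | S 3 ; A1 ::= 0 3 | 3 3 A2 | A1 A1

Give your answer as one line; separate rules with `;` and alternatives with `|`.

S ::= 0 S' | A1 S' | A2 S'; A2 ::= 0 | S 3; A1 ::= 0 3 A1' | 3 3 A2 A1'; S' ::= 0 A1 S' | A2 S' | eps; A1' ::= A1 A1' | eps

Directly left-recursive nonterminals: S, A1.
For S: α = {0 A1, A2}, β = {0, A1, A2}. Rewrite as S → β S' and S' → α S' | ε.
For A1: α = {A1}, β = {0 3, 3 3 A2}. Rewrite as A1 → β A1' and A1' → α A1' | ε.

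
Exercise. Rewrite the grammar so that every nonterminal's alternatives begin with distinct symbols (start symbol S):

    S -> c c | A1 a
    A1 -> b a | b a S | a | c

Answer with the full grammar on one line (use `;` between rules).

A1 has alternatives sharing prefix 'b a': factor to A1 → b a A1' with A1' → ε | S.

S -> c c | A1 a; A1 -> a | c | b a A1'; A1' -> ε | S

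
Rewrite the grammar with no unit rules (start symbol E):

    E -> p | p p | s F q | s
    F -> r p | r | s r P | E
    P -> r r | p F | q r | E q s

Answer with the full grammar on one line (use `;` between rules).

E -> p | p p | s F q | s; F -> p | p p | s F q | s | r p | r | s r P; P -> r r | p F | q r | E q s

Unit pairs: F ⇒* {E}.
For each unit pair (A, B), copy every non-unit production of B to A, then drop all unit productions.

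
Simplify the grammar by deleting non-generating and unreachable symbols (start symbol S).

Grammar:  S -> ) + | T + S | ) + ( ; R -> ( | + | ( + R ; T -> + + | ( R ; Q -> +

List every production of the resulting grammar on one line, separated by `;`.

Generating nonterminals: {Q, R, S, T}.
Reachable from S after that: {R, S, T}.
Removed useless symbols: {Q} and every production mentioning them.

S -> ) + | T + S | ) + (; R -> ( | + | ( + R; T -> + + | ( R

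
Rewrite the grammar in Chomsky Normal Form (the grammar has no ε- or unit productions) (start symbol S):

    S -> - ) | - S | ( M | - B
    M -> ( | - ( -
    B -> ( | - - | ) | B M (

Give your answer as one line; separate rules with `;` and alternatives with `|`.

Introduce a nonterminal for each terminal appearing in a rule of length ≥ 2: X1 → -, X2 → ), X3 → (.
Binarize each right-hand side of length ≥ 3 by chaining fresh nonterminals (Y1, Y2, …): affected rules were M → X1 X3 X1; B → B M X3.

S -> X1 X2 | X1 S | X3 M | X1 B; M -> ( | X1 Y1; B -> ( | X1 X1 | ) | B Y2; X1 -> -; X2 -> ); X3 -> (; Y1 -> X3 X1; Y2 -> M X3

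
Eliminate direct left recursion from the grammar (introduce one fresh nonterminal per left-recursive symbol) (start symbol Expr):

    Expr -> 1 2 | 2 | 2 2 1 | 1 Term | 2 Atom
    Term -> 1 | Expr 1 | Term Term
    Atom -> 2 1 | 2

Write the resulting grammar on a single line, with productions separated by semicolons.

Left recursion appears on Term.
For Term: α = {Term}, β = {1, Expr 1}. Rewrite as Term → β Term1 and Term1 → α Term1 | ε.

Expr -> 1 2 | 2 | 2 2 1 | 1 Term | 2 Atom; Term -> 1 Term1 | Expr 1 Term1; Atom -> 2 1 | 2; Term1 -> Term Term1 | ε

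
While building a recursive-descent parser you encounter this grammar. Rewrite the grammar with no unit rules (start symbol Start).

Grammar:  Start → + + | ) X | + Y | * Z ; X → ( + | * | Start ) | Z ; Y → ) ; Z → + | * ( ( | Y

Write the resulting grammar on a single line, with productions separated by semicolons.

Unit pairs: X ⇒* {Y, Z}; Z ⇒* {Y}.
For each unit pair (A, B), copy every non-unit production of B to A, then drop all unit productions.

Start → + + | ) X | + Y | * Z; X → + | * ( ( | ( + | * | Start ) | ); Y → ); Z → + | * ( ( | )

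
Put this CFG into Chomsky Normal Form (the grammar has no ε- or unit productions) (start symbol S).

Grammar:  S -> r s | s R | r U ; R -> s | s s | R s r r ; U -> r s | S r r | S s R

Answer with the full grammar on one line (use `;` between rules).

S -> X1 X2 | X2 R | X1 U; R -> s | X2 X2 | R Y1; U -> X1 X2 | S Y3 | S Y4; X1 -> r; X2 -> s; Y1 -> X2 Y2; Y2 -> X1 X1; Y3 -> X1 X1; Y4 -> X2 R

Introduce a nonterminal for each terminal appearing in a rule of length ≥ 2: X1 → r, X2 → s.
Binarize each right-hand side of length ≥ 3 by chaining fresh nonterminals (Y1, Y2, …): affected rules were R → R X2 X1 X1; U → S X1 X1; U → S X2 R.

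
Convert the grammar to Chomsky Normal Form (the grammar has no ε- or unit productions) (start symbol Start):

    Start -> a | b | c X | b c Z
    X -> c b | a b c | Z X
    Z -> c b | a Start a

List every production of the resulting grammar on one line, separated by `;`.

Start -> a | b | X1 X | X2 Y1; X -> X1 X2 | X3 Y2 | Z X; Z -> X1 X2 | X3 Y3; X1 -> c; X2 -> b; X3 -> a; Y1 -> X1 Z; Y2 -> X2 X1; Y3 -> Start X3

Introduce a nonterminal for each terminal appearing in a rule of length ≥ 2: X1 → c, X2 → b, X3 → a.
Binarize each right-hand side of length ≥ 3 by chaining fresh nonterminals (Y1, Y2, …): affected rules were Start → X2 X1 Z; X → X3 X2 X1; Z → X3 Start X3.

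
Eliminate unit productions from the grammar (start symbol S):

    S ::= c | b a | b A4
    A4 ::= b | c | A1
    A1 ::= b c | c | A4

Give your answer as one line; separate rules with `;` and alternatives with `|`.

S ::= c | b a | b A4; A4 ::= b | c | b c; A1 ::= b | c | b c

Unit pairs: A1 ⇒* {A4}; A4 ⇒* {A1}.
For each unit pair (A, B), copy every non-unit production of B to A, then drop all unit productions.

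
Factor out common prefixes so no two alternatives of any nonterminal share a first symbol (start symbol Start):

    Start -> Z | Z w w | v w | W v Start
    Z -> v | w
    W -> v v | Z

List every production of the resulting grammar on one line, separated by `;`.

Start has alternatives sharing prefix 'Z': factor to Start → Z Start1 with Start1 → ε | w w.

Start -> v w | W v Start | Z Start1; Z -> v | w; W -> v v | Z; Start1 -> ε | w w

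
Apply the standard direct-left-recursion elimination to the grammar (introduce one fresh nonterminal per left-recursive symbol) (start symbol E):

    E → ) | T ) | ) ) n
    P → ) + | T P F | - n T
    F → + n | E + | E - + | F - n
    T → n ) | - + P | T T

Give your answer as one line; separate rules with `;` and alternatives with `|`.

F, T are directly left-recursive.
For F: α = {- n}, β = {+ n, E +, E - +}. Rewrite as F → β F' and F' → α F' | ε.
For T: α = {T}, β = {n ), - + P}. Rewrite as T → β T' and T' → α T' | ε.

E → ) | T ) | ) ) n; P → ) + | T P F | - n T; F → + n F' | E + F' | E - + F'; T → n ) T' | - + P T'; F' → - n F' | epsilon; T' → T T' | epsilon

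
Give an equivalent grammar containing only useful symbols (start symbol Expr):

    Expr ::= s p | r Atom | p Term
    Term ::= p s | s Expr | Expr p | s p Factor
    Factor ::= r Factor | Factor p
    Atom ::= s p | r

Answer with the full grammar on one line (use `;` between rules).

Expr ::= s p | r Atom | p Term; Term ::= p s | s Expr | Expr p; Atom ::= s p | r

Generating nonterminals: {Atom, Expr, Term}.
Reachable from Expr after that: {Atom, Expr, Term}.
Removed useless symbols: {Factor} and every production mentioning them.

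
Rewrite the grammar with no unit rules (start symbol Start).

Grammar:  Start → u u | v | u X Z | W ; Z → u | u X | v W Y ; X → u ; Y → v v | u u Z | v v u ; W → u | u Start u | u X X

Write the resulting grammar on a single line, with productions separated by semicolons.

Start → u u | v | u X Z | u | u Start u | u X X; Z → u | u X | v W Y; X → u; Y → v v | u u Z | v v u; W → u | u Start u | u X X

Unit pairs: Start ⇒* {W}.
For every A with A ⇒* B via unit rules, add B's non-unit alternatives to A; then delete every rule of the form X → Y.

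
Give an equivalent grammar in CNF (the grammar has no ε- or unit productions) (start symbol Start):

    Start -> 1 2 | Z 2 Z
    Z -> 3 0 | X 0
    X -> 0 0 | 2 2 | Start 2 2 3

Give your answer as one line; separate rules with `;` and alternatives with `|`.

Start -> X1 X2 | Z Y1; Z -> X3 X4 | X X4; X -> X4 X4 | X2 X2 | Start Y2; X1 -> 1; X2 -> 2; X3 -> 3; X4 -> 0; Y1 -> X2 Z; Y2 -> X2 Y3; Y3 -> X2 X3

Introduce a nonterminal for each terminal appearing in a rule of length ≥ 2: X1 → 1, X2 → 2, X3 → 3, X4 → 0.
Binarize each right-hand side of length ≥ 3 by chaining fresh nonterminals (Y1, Y2, …): affected rules were Start → Z X2 Z; X → Start X2 X2 X3.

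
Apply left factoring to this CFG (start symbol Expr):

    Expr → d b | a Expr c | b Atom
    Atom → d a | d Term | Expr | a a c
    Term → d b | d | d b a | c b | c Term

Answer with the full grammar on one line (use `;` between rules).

Atom has alternatives sharing prefix 'd': factor to Atom → d Atom1 with Atom1 → a | Term.
Term has alternatives sharing prefix 'd': factor to Term → d Term1 with Term1 → b | ε | b a.
Term has alternatives sharing prefix 'c': factor to Term → c Term2 with Term2 → b | Term.
Term1 has alternatives sharing prefix 'b': factor to Term1 → b Term11 with Term11 → ε | a.

Expr → d b | a Expr c | b Atom; Atom → Expr | a a c | d Atom1; Term → d Term1 | c Term2; Atom1 → a | Term; Term1 → ε | b Term11; Term2 → b | Term; Term11 → ε | a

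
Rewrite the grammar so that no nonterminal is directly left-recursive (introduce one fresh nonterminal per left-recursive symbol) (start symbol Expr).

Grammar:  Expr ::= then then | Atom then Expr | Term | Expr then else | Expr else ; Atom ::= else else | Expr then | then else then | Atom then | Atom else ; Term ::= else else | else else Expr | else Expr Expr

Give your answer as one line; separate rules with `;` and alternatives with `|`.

Expr ::= then then Expr1 | Atom then Expr Expr1 | Term Expr1; Atom ::= else else Atom1 | Expr then Atom1 | then else then Atom1; Term ::= else else | else else Expr | else Expr Expr; Expr1 ::= then else Expr1 | else Expr1 | ε; Atom1 ::= then Atom1 | else Atom1 | ε

Expr, Atom are directly left-recursive.
For Expr: α = {then else, else}, β = {then then, Atom then Expr, Term}. Rewrite as Expr → β Expr1 and Expr1 → α Expr1 | ε.
For Atom: α = {then, else}, β = {else else, Expr then, then else then}. Rewrite as Atom → β Atom1 and Atom1 → α Atom1 | ε.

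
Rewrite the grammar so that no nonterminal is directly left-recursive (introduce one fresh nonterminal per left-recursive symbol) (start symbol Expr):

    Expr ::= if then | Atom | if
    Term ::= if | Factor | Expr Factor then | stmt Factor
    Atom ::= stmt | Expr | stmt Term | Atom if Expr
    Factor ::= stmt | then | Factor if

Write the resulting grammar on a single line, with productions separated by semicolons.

Directly left-recursive nonterminals: Atom, Factor.
For Atom: α = {if Expr}, β = {stmt, Expr, stmt Term}. Rewrite as Atom → β Atom1 and Atom1 → α Atom1 | ε.
For Factor: α = {if}, β = {stmt, then}. Rewrite as Factor → β Factor1 and Factor1 → α Factor1 | ε.

Expr ::= if then | Atom | if; Term ::= if | Factor | Expr Factor then | stmt Factor; Atom ::= stmt Atom1 | Expr Atom1 | stmt Term Atom1; Factor ::= stmt Factor1 | then Factor1; Atom1 ::= if Expr Atom1 | ε; Factor1 ::= if Factor1 | ε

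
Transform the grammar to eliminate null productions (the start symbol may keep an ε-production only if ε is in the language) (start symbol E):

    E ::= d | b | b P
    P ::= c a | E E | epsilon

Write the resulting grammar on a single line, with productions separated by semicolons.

Nullable set = {P}.
ε ∉ L(G), so no ε-production is kept.

E ::= d | b | b P; P ::= c a | E E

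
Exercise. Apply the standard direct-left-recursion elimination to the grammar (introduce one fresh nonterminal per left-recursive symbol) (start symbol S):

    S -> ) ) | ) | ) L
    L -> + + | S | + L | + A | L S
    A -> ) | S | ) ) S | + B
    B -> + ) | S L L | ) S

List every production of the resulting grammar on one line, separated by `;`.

S -> ) ) | ) | ) L; L -> + + L' | S L' | + L L' | + A L'; A -> ) | S | ) ) S | + B; B -> + ) | S L L | ) S; L' -> S L' | eps

L is directly left-recursive.
For L: α = {S}, β = {+ +, S, + L, + A}. Rewrite as L → β L' and L' → α L' | ε.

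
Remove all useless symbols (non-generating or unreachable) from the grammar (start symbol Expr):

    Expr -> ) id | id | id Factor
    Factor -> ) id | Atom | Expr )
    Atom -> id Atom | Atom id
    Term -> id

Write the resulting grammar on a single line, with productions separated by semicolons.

Expr -> ) id | id | id Factor; Factor -> ) id | Expr )

Generating nonterminals: {Expr, Factor, Term}.
Reachable from Expr after that: {Expr, Factor}.
Removed useless symbols: {Atom, Term} and every production mentioning them.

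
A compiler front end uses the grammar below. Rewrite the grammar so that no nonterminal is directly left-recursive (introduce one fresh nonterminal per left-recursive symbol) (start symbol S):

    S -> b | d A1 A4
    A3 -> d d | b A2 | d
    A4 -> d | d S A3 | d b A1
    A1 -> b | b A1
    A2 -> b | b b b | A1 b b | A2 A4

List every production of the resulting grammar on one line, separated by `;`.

S -> b | d A1 A4; A3 -> d d | b A2 | d; A4 -> d | d S A3 | d b A1; A1 -> b | b A1; A2 -> b A2' | b b b A2' | A1 b b A2'; A2' -> A4 A2' | ε

Directly left-recursive nonterminal: A2.
For A2: α = {A4}, β = {b, b b b, A1 b b}. Rewrite as A2 → β A2' and A2' → α A2' | ε.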